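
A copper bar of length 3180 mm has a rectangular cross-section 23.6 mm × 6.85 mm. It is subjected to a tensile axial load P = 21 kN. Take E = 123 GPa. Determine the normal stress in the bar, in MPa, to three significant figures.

A = 161.7 mm².
σ = N/A = 21000/161.7 = 129.9 MPa.

130 MPa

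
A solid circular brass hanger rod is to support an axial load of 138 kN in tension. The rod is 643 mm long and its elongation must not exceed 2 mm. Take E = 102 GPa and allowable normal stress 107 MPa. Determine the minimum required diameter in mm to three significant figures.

40.5 mm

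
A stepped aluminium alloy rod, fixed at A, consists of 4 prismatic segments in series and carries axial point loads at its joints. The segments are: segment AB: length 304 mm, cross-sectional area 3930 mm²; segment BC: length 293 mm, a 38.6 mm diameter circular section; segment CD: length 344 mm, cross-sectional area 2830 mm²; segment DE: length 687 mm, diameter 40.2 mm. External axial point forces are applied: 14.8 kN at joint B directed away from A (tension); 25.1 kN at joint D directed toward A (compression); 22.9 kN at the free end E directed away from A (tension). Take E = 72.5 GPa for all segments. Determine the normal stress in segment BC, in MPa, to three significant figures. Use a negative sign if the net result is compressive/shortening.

Internal axial forces (sectioning from the free end, tension +): N_DE = 22.9 kN, N_CD = -2.2 kN, N_BC = -2.2 kN, N_AB = 12.6 kN.
A_BC = 1170 mm².
σ_BC = N_BC/A_BC = -2200/1170 = -1.88 MPa.

-1.88 MPa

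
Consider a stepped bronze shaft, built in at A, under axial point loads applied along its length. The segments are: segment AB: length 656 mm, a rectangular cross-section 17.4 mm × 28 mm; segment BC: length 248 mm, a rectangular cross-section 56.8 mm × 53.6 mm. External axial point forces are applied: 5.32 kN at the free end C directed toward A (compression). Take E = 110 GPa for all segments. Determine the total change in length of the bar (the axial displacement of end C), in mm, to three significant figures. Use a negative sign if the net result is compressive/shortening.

-0.0691 mm

Internal axial forces (sectioning from the free end, tension +): N_BC = -5.32 kN, N_AB = -5.32 kN.
A_AB = 487.2 mm².
A_BC = 3044 mm².
δ_AB = -5320·656/(487.2·110000) = -0.06512 mm
δ_BC = -5320·248/(3044·110000) = -0.00394 mm
δ = Σδ_i = -0.06906 mm.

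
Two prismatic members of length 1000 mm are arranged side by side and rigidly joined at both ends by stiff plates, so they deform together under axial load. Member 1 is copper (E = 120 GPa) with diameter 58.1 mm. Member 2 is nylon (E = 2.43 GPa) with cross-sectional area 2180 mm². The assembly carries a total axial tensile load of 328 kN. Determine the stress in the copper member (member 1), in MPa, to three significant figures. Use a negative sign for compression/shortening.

A_1 = 2651 mm².
Equal strain + equilibrium ⇒ each member carries load in proportion to AE: A₁E₁ = 318100000 N, A₂E₂ = 5297000 N, ΣAE = 323400000 N.
σ₁ = P·E₁/ΣAE = 328000·120000/323400000 = 121.7 MPa.

122 MPa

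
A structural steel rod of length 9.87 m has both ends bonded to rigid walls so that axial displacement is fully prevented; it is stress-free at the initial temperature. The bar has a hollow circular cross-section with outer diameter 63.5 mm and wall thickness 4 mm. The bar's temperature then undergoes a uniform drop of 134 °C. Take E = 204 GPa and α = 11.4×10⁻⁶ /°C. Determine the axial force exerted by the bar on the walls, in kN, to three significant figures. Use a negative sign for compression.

Free thermal expansion αLΔT = 11.4e-6 · 9870 · -134 = -15.08 mm.
The walls impose strain ε = −(-15.08)/9870 = 1.5276e-03; σ = Eε = 204000 · 1.5276e-03 = 311.6 MPa.
Wall reaction R = σ·A = 311.6·747.7 = 233000 N = 233 kN.

233 kN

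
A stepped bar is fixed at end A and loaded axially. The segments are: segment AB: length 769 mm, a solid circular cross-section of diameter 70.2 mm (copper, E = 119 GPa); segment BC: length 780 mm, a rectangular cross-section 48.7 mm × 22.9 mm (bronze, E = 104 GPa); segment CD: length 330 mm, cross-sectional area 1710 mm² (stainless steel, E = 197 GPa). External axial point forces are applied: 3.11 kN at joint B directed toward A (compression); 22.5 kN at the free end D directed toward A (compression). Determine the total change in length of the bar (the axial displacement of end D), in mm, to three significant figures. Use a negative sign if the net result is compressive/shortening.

Internal axial forces (sectioning from the free end, tension +): N_CD = -22.5 kN, N_BC = -22.5 kN, N_AB = -25.61 kN.
A_AB = 3870 mm².
A_BC = 1115 mm².
δ_AB = -25610·769/(3870·119000) = -0.04276 mm
δ_BC = -22500·780/(1115·104000) = -0.1513 mm
δ_CD = -22500·330/(1710·197000) = -0.02204 mm
δ = Σδ_i = -0.2161 mm.

-0.216 mm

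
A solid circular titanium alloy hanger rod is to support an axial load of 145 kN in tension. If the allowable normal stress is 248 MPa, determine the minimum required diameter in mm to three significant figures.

27.3 mm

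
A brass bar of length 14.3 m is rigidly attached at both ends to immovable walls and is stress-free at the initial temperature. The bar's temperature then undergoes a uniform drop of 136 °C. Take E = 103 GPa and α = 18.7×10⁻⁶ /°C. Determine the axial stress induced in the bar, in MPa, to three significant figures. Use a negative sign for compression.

Free thermal expansion αLΔT = 18.7e-6 · 14300 · -136 = -36.37 mm.
The walls impose strain ε = −(-36.37)/14300 = 2.5432e-03; σ = Eε = 103000 · 2.5432e-03 = 261.9 MPa.

262 MPa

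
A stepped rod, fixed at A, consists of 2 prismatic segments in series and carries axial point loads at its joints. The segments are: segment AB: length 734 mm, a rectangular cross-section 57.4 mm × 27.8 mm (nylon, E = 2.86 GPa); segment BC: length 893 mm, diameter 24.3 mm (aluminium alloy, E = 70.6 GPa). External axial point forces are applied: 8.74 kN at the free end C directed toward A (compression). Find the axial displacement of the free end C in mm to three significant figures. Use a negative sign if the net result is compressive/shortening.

Internal axial forces (sectioning from the free end, tension +): N_BC = -8.74 kN, N_AB = -8.74 kN.
A_AB = 1596 mm².
A_BC = 463.8 mm².
δ_AB = -8740·734/(1596·2860) = -1.406 mm
δ_BC = -8740·893/(463.8·70600) = -0.2384 mm
δ = Σδ_i = -1.644 mm.

-1.64 mm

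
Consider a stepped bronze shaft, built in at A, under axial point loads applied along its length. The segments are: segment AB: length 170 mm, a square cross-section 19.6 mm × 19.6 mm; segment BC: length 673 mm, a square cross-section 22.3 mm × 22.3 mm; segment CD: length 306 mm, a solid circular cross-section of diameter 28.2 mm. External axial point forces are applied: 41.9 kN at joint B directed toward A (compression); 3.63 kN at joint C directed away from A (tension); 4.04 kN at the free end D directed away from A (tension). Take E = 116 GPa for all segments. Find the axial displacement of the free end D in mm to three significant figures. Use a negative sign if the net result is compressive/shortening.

Internal axial forces (sectioning from the free end, tension +): N_CD = 4.04 kN, N_BC = 7.67 kN, N_AB = -34.23 kN.
A_AB = 384.2 mm².
A_BC = 497.3 mm².
A_CD = 624.6 mm².
δ_AB = -34230·170/(384.2·116000) = -0.1306 mm
δ_BC = 7670·673/(497.3·116000) = 0.08948 mm
δ_CD = 4040·306/(624.6·116000) = 0.01706 mm
δ = Σδ_i = -0.02404 mm.

-0.0240 mm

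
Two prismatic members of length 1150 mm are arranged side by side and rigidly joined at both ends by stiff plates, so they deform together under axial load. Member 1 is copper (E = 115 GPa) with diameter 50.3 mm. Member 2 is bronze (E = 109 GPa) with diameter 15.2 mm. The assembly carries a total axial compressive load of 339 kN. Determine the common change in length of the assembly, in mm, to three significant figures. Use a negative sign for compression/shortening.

A_1 = 1987 mm².
A_2 = 181.5 mm².
Equal strain + equilibrium ⇒ each member carries load in proportion to AE: A₁E₁ = 228500000 N, A₂E₂ = 19780000 N, ΣAE = 248300000 N.
δ = PL/ΣAE = -339000·1150/248300000 = -1.57 mm.

-1.57 mm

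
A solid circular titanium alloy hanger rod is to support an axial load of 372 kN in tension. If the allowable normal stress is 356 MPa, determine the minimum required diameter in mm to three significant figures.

36.5 mm

Required area A ≥ P/σ_allow = 372000/356 = 1045 mm².
For a solid circular section, d ≥ √(4A/π) = 36.48 mm.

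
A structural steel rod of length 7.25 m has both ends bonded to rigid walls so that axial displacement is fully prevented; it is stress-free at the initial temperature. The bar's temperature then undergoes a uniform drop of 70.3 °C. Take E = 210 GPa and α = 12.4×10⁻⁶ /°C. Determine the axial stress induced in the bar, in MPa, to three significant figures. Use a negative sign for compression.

Free thermal expansion αLΔT = 12.4e-6 · 7250 · -70.3 = -6.32 mm.
The walls impose strain ε = −(-6.32)/7250 = 8.7172e-04; σ = Eε = 210000 · 8.7172e-04 = 183.1 MPa.

183 MPa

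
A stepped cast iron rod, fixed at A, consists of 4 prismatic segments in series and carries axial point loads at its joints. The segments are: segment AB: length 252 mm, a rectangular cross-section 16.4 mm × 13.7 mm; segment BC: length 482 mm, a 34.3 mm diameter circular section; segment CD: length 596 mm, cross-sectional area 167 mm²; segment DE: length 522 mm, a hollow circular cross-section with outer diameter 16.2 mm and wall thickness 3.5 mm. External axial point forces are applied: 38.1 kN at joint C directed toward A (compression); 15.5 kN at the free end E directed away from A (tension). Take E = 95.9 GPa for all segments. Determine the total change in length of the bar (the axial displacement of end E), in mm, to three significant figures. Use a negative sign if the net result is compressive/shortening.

0.794 mm

Internal axial forces (sectioning from the free end, tension +): N_DE = 15.5 kN, N_CD = 15.5 kN, N_BC = -22.6 kN, N_AB = -22.6 kN.
A_AB = 224.7 mm².
A_BC = 924 mm².
A_DE = 139.6 mm².
δ_AB = -22600·252/(224.7·95900) = -0.2643 mm
δ_BC = -22600·482/(924·95900) = -0.1229 mm
δ_CD = 15500·596/(167·95900) = 0.5768 mm
δ_DE = 15500·522/(139.6·95900) = 0.6042 mm
δ = Σδ_i = 0.7937 mm.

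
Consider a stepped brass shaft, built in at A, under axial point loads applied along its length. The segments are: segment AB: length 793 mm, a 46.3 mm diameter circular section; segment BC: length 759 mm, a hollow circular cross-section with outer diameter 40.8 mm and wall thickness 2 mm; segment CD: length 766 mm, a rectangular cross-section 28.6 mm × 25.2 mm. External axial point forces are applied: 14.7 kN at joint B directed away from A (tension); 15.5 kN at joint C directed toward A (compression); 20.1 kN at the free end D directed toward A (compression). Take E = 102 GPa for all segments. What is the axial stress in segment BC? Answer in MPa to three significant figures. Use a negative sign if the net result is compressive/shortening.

Internal axial forces (sectioning from the free end, tension +): N_CD = -20.1 kN, N_BC = -35.6 kN, N_AB = -20.9 kN.
A_BC = 243.8 mm².
σ_BC = N_BC/A_BC = -35600/243.8 = -146 MPa.

-146 MPa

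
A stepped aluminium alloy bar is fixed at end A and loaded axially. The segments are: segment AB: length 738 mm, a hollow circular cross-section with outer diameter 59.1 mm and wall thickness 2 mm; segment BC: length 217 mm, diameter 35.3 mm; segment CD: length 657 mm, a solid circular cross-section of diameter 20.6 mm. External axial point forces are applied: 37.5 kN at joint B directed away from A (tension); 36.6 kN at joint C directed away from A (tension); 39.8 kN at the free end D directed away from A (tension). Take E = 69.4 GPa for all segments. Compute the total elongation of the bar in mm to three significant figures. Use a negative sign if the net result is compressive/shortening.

Internal axial forces (sectioning from the free end, tension +): N_CD = 39.8 kN, N_BC = 76.4 kN, N_AB = 113.9 kN.
A_AB = 358.8 mm².
A_BC = 978.7 mm².
A_CD = 333.3 mm².
δ_AB = 113900·738/(358.8·69400) = 3.376 mm
δ_BC = 76400·217/(978.7·69400) = 0.2441 mm
δ_CD = 39800·657/(333.3·69400) = 1.13 mm
δ = Σδ_i = 4.751 mm.

4.75 mm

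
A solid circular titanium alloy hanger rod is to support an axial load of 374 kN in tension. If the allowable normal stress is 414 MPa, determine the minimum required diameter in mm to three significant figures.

33.9 mm

Required area A ≥ P/σ_allow = 374000/414 = 903.4 mm².
For a solid circular section, d ≥ √(4A/π) = 33.91 mm.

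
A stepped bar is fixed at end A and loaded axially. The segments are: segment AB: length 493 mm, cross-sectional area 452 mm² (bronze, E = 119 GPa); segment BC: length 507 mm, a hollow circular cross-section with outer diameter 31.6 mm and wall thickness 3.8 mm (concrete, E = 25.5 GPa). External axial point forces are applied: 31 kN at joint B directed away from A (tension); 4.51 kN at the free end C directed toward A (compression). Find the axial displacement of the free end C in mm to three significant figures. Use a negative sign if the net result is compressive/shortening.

Internal axial forces (sectioning from the free end, tension +): N_BC = -4.51 kN, N_AB = 26.49 kN.
A_BC = 331.9 mm².
δ_AB = 26490·493/(452·119000) = 0.2428 mm
δ_BC = -4510·507/(331.9·25500) = -0.2702 mm
δ = Σδ_i = -0.02739 mm.

-0.0274 mm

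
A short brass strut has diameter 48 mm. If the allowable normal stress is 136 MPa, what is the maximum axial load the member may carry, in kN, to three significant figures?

A = 1810 mm².
P_max = σ_allow · A = 136 · 1810 = 246100 N = 246.1 kN.

246 kN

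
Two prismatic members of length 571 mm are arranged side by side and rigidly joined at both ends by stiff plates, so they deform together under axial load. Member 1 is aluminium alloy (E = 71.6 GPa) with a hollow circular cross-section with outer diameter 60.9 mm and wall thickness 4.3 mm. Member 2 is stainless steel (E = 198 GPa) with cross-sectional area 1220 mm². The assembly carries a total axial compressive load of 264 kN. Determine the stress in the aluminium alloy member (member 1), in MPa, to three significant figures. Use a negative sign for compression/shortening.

-63.8 MPa

A_1 = 764.6 mm².
Equal strain + equilibrium ⇒ each member carries load in proportion to AE: A₁E₁ = 54750000 N, A₂E₂ = 241600000 N, ΣAE = 296300000 N.
σ₁ = P·E₁/ΣAE = -264000·71600/296300000 = -63.79 MPa.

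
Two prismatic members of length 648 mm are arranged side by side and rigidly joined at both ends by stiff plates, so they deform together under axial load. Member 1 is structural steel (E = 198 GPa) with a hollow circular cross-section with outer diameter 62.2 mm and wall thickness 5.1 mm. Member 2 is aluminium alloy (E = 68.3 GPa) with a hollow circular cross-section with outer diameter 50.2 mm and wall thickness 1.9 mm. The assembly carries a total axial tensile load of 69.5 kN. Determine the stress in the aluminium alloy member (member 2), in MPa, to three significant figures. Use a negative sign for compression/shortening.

A_1 = 914.9 mm².
A_2 = 288.3 mm².
Equal strain + equilibrium ⇒ each member carries load in proportion to AE: A₁E₁ = 181100000 N, A₂E₂ = 19690000 N, ΣAE = 200800000 N.
σ₂ = P·E₂/ΣAE = 69500·68300/200800000 = 23.64 MPa.

23.6 MPa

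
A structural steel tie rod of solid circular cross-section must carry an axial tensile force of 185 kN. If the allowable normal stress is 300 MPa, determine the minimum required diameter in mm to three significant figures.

28.0 mm

Required area A ≥ P/σ_allow = 185000/300 = 616.7 mm².
For a solid circular section, d ≥ √(4A/π) = 28.02 mm.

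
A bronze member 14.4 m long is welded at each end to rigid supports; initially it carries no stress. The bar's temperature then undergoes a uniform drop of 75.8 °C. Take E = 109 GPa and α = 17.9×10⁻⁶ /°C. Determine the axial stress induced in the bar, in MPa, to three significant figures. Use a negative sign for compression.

Free thermal expansion αLΔT = 17.9e-6 · 14400 · -75.8 = -19.54 mm.
The walls impose strain ε = −(-19.54)/14400 = 1.3568e-03; σ = Eε = 109000 · 1.3568e-03 = 147.9 MPa.

148 MPa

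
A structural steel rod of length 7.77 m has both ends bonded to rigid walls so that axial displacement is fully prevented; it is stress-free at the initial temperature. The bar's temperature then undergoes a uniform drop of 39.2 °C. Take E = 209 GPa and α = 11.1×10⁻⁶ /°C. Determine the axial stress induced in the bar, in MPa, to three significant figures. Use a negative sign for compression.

90.9 MPa

Free thermal expansion αLΔT = 11.1e-6 · 7770 · -39.2 = -3.381 mm.
The walls impose strain ε = −(-3.381)/7770 = 4.3512e-04; σ = Eε = 209000 · 4.3512e-04 = 90.94 MPa.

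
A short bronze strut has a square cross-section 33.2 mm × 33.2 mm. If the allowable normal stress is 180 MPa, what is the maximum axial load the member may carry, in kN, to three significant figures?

198 kN

A = 1102 mm².
P_max = σ_allow · A = 180 · 1102 = 198400 N = 198.4 kN.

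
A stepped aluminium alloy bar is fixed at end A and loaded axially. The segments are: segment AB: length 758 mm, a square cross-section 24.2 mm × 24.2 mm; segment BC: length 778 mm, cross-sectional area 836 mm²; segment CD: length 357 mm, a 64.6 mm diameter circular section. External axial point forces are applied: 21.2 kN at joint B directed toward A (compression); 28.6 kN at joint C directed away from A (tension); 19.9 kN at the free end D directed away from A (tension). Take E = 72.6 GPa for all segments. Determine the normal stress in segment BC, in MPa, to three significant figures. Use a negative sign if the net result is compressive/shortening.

58.0 MPa

Internal axial forces (sectioning from the free end, tension +): N_CD = 19.9 kN, N_BC = 48.5 kN, N_AB = 27.3 kN.
σ_BC = N_BC/A_BC = 48500/836 = 58.01 MPa.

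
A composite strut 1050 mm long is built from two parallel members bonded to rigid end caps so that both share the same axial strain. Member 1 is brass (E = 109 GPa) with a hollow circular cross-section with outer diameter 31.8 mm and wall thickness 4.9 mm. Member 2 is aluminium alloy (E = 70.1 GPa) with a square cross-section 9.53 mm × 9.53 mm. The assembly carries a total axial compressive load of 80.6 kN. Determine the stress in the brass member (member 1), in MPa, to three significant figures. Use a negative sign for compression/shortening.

A_1 = 414.1 mm².
A_2 = 90.82 mm².
Equal strain + equilibrium ⇒ each member carries load in proportion to AE: A₁E₁ = 45140000 N, A₂E₂ = 6367000 N, ΣAE = 51500000 N.
σ₁ = P·E₁/ΣAE = -80600·109000/51500000 = -170.6 MPa.

-171 MPa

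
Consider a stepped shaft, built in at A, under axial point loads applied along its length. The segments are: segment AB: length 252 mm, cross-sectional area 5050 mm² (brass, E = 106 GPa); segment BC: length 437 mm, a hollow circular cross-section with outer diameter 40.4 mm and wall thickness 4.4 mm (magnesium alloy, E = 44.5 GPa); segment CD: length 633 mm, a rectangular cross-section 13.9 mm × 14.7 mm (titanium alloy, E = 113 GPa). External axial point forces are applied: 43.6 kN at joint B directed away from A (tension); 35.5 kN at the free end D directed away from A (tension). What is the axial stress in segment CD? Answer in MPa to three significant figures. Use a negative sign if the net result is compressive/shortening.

174 MPa

Internal axial forces (sectioning from the free end, tension +): N_CD = 35.5 kN, N_BC = 35.5 kN, N_AB = 79.1 kN.
A_CD = 204.3 mm².
σ_CD = N_CD/A_CD = 35500/204.3 = 173.7 MPa.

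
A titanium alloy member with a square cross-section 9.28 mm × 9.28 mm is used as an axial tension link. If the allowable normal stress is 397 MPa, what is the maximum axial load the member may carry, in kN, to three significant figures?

A = 86.12 mm².
P_max = σ_allow · A = 397 · 86.12 = 34190 N = 34.19 kN.

34.2 kN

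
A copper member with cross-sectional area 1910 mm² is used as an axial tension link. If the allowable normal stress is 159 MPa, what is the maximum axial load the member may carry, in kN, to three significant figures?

304 kN

P_max = σ_allow · A = 159 · 1910 = 303700 N = 303.7 kN.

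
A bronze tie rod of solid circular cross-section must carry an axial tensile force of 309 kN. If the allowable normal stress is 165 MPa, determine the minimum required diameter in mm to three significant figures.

Required area A ≥ P/σ_allow = 309000/165 = 1873 mm².
For a solid circular section, d ≥ √(4A/π) = 48.83 mm.

48.8 mm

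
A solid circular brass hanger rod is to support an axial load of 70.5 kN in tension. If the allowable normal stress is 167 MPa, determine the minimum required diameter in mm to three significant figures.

23.2 mm

Required area A ≥ P/σ_allow = 70500/167 = 422.2 mm².
For a solid circular section, d ≥ √(4A/π) = 23.18 mm.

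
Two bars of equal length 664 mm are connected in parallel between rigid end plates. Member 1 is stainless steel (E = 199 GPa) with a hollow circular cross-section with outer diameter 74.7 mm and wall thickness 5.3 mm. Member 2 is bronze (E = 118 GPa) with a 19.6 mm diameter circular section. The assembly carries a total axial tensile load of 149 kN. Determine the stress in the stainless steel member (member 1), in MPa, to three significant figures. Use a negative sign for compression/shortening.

112 MPa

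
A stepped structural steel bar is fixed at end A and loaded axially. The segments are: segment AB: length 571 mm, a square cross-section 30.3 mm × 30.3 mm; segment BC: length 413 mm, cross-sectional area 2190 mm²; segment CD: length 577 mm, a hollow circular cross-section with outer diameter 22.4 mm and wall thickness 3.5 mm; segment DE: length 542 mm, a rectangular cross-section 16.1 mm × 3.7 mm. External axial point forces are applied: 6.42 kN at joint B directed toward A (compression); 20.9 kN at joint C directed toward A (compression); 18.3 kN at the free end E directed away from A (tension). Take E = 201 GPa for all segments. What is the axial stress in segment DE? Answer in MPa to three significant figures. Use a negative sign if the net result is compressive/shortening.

307 MPa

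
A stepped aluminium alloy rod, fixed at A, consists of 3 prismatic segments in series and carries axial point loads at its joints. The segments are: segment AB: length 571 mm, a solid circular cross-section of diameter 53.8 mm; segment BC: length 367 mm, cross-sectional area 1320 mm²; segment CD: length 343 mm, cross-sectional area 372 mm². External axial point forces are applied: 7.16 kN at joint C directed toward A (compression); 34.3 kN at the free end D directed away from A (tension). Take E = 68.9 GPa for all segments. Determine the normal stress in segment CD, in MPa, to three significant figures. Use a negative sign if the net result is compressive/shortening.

Internal axial forces (sectioning from the free end, tension +): N_CD = 34.3 kN, N_BC = 27.14 kN, N_AB = 27.14 kN.
σ_CD = N_CD/A_CD = 34300/372 = 92.2 MPa.

92.2 MPa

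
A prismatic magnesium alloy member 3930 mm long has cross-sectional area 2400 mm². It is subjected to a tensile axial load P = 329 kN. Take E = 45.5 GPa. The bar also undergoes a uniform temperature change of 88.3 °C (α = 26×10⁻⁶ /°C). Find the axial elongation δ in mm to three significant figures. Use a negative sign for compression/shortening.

20.9 mm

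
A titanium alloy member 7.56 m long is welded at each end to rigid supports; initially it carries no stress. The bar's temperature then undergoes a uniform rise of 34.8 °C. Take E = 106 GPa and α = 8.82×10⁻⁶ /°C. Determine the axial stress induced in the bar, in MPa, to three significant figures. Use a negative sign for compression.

Free thermal expansion αLΔT = 8.82e-6 · 7560 · 34.8 = 2.32 mm.
The walls impose strain ε = −(2.32)/7560 = -3.0694e-04; σ = Eε = 106000 · -3.0694e-04 = -32.54 MPa.

-32.5 MPa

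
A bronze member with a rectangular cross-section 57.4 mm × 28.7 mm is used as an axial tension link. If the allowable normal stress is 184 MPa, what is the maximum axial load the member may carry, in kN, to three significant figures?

A = 1647 mm².
P_max = σ_allow · A = 184 · 1647 = 303100 N = 303.1 kN.

303 kN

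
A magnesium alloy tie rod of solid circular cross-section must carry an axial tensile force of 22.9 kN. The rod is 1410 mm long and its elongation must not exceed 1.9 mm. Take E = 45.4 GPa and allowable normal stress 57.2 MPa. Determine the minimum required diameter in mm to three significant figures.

Required area A ≥ P/σ_allow = 22900/57.2 = 400.3 mm².
For a solid circular section, d ≥ √(4A/π) = 22.58 mm.
Elongation limit: A ≥ PL/(Eδ_allow) = 22900·1410/(45400·1.9) = 374.3 mm² ⇒ d ≥ 21.83 mm.
The stress limit governs.

22.6 mm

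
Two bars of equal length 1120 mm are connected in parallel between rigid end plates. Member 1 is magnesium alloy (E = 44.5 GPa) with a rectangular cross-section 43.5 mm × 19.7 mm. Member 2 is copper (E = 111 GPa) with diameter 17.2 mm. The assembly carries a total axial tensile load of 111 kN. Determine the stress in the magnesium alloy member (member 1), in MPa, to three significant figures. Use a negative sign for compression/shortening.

A_1 = 856.9 mm².
A_2 = 232.4 mm².
Equal strain + equilibrium ⇒ each member carries load in proportion to AE: A₁E₁ = 38130000 N, A₂E₂ = 25790000 N, ΣAE = 63930000 N.
σ₁ = P·E₁/ΣAE = 111000·44500/63930000 = 77.27 MPa.

77.3 MPa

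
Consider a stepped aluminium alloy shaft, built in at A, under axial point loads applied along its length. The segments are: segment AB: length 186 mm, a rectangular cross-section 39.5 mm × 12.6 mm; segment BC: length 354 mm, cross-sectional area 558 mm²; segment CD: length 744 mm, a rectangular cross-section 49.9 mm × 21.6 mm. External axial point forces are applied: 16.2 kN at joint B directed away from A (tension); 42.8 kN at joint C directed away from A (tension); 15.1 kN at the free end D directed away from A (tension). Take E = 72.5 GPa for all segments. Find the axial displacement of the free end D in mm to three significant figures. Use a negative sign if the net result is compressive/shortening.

1.03 mm

Internal axial forces (sectioning from the free end, tension +): N_CD = 15.1 kN, N_BC = 57.9 kN, N_AB = 74.1 kN.
A_AB = 497.7 mm².
A_CD = 1078 mm².
δ_AB = 74100·186/(497.7·72500) = 0.382 mm
δ_BC = 57900·354/(558·72500) = 0.5067 mm
δ_CD = 15100·744/(1078·72500) = 0.1438 mm
δ = Σδ_i = 1.032 mm.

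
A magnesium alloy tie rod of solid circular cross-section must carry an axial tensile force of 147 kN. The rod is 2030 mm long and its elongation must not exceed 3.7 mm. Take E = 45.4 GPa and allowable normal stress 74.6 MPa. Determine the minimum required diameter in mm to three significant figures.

Required area A ≥ P/σ_allow = 147000/74.6 = 1971 mm².
For a solid circular section, d ≥ √(4A/π) = 50.09 mm.
Elongation limit: A ≥ PL/(Eδ_allow) = 147000·2030/(45400·3.7) = 1776 mm² ⇒ d ≥ 47.56 mm.
The stress limit governs.

50.1 mm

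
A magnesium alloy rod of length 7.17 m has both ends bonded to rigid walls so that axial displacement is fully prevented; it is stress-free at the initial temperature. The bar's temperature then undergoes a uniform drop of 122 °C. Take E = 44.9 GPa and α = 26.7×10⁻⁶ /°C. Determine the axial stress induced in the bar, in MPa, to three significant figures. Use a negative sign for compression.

Free thermal expansion αLΔT = 26.7e-6 · 7170 · -122 = -23.36 mm.
The walls impose strain ε = −(-23.36)/7170 = 3.2574e-03; σ = Eε = 44900 · 3.2574e-03 = 146.3 MPa.

146 MPa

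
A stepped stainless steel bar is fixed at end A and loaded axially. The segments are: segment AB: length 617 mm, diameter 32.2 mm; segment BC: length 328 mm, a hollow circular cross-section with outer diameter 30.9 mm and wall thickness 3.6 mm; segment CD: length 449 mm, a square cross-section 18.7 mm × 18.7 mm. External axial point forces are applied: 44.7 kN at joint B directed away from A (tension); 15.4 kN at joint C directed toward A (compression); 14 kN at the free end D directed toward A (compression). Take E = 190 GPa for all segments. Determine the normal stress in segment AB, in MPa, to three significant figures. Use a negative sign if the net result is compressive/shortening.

18.8 MPa

Internal axial forces (sectioning from the free end, tension +): N_CD = -14 kN, N_BC = -29.4 kN, N_AB = 15.3 kN.
A_AB = 814.3 mm².
σ_AB = N_AB/A_AB = 15300/814.3 = 18.79 MPa.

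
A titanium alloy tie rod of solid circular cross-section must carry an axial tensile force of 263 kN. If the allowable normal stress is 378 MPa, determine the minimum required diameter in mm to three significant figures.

29.8 mm

Required area A ≥ P/σ_allow = 263000/378 = 695.8 mm².
For a solid circular section, d ≥ √(4A/π) = 29.76 mm.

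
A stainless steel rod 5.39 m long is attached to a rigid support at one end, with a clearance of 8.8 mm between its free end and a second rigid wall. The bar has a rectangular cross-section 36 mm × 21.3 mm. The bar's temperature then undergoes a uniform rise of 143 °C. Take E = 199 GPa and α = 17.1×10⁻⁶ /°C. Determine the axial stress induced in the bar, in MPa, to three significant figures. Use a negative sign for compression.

-162 MPa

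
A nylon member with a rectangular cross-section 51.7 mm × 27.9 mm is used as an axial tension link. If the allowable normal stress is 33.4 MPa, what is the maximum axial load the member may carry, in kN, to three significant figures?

A = 1442 mm².
P_max = σ_allow · A = 33.4 · 1442 = 48180 N = 48.18 kN.

48.2 kN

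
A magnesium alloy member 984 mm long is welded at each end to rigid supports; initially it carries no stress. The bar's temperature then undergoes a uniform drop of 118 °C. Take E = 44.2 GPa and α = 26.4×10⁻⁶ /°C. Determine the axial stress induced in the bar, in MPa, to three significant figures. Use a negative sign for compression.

138 MPa

Free thermal expansion αLΔT = 26.4e-6 · 984 · -118 = -3.065 mm.
The walls impose strain ε = −(-3.065)/984 = 3.1152e-03; σ = Eε = 44200 · 3.1152e-03 = 137.7 MPa.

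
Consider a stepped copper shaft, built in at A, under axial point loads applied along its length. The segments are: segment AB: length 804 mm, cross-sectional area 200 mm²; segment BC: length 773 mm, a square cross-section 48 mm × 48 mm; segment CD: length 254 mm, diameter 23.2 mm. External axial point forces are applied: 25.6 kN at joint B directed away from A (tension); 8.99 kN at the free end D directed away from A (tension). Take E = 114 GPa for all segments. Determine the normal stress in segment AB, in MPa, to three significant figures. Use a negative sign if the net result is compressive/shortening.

173 MPa

Internal axial forces (sectioning from the free end, tension +): N_CD = 8.99 kN, N_BC = 8.99 kN, N_AB = 34.59 kN.
σ_AB = N_AB/A_AB = 34590/200 = 172.9 MPa.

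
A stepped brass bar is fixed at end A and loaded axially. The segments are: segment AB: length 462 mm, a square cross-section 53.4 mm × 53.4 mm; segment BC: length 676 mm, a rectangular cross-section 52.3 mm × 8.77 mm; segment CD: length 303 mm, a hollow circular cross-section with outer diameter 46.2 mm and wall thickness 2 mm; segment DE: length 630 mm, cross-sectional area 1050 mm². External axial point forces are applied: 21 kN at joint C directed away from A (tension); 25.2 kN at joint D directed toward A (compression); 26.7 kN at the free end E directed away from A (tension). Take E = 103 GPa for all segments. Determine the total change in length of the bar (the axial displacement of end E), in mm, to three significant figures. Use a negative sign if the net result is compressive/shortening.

0.529 mm

Internal axial forces (sectioning from the free end, tension +): N_DE = 26.7 kN, N_CD = 1.5 kN, N_BC = 22.5 kN, N_AB = 22.5 kN.
A_AB = 2852 mm².
A_BC = 458.7 mm².
A_CD = 277.7 mm².
δ_AB = 22500·462/(2852·103000) = 0.03539 mm
δ_BC = 22500·676/(458.7·103000) = 0.322 mm
δ_CD = 1500·303/(277.7·103000) = 0.01589 mm
δ_DE = 26700·630/(1050·103000) = 0.1555 mm
δ = Σδ_i = 0.5288 mm.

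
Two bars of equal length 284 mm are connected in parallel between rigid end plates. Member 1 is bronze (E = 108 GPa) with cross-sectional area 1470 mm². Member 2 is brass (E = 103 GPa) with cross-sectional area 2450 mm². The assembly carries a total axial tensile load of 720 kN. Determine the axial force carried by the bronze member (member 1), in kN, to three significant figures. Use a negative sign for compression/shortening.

278 kN

Equal strain + equilibrium ⇒ each member carries load in proportion to AE: A₁E₁ = 158800000 N, A₂E₂ = 252400000 N, ΣAE = 411100000 N.
F₁ = P·A₁E₁/ΣAE = 720000·158800000/411100000 = 278000 N.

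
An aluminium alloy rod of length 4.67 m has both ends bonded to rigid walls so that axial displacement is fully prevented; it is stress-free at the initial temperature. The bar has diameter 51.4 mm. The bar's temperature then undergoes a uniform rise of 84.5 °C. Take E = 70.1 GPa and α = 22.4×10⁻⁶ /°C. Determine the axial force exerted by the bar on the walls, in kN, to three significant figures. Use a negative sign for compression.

-275 kN

Free thermal expansion αLΔT = 22.4e-6 · 4670 · 84.5 = 8.839 mm.
The walls impose strain ε = −(8.839)/4670 = -1.8928e-03; σ = Eε = 70100 · -1.8928e-03 = -132.7 MPa.
Wall reaction R = σ·A = -132.7·2075 = -275300 N = -275.3 kN.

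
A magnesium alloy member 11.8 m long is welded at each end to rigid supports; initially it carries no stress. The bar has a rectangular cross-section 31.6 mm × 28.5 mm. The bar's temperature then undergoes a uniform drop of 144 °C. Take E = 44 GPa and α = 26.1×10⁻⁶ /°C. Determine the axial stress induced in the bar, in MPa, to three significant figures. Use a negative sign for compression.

Free thermal expansion αLΔT = 26.1e-6 · 11800 · -144 = -44.35 mm.
The walls impose strain ε = −(-44.35)/11800 = 3.7584e-03; σ = Eε = 44000 · 3.7584e-03 = 165.4 MPa.

165 MPa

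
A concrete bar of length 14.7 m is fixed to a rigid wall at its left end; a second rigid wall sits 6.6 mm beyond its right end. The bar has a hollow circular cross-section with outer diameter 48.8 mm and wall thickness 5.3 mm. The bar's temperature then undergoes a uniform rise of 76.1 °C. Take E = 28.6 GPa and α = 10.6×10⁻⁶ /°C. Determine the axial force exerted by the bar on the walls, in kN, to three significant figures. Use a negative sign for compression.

Free thermal expansion αLΔT = 10.6e-6 · 14700 · 76.1 = 11.86 mm.
The walls engage after the gap closes; constrained expansion = 11.86 − 6.6 = 5.258 mm.
The walls impose strain ε = −(5.258)/14700 = -3.5768e-04; σ = Eε = 28600 · -3.5768e-04 = -10.23 MPa.
Wall reaction R = σ·A = -10.23·724.3 = -7409 N = -7.409 kN.

-7.41 kN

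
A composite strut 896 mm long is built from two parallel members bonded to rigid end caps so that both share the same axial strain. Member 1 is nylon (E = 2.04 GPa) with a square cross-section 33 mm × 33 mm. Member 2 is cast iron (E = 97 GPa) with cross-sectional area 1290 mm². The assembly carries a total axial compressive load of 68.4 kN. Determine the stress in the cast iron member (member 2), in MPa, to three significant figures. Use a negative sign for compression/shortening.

A_1 = 1089 mm².
Equal strain + equilibrium ⇒ each member carries load in proportion to AE: A₁E₁ = 2222000 N, A₂E₂ = 125100000 N, ΣAE = 127400000 N.
σ₂ = P·E₂/ΣAE = -68400·97000/127400000 = -52.1 MPa.

-52.1 MPa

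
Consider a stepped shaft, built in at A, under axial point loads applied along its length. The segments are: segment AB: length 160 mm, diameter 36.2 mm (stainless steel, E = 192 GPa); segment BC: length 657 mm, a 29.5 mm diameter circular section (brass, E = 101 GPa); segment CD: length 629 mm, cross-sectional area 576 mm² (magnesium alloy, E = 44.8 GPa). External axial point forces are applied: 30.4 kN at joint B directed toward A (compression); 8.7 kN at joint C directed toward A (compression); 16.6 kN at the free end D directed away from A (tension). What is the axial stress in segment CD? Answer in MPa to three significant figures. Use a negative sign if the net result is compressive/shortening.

28.8 MPa

Internal axial forces (sectioning from the free end, tension +): N_CD = 16.6 kN, N_BC = 7.9 kN, N_AB = -22.5 kN.
σ_CD = N_CD/A_CD = 16600/576 = 28.82 MPa.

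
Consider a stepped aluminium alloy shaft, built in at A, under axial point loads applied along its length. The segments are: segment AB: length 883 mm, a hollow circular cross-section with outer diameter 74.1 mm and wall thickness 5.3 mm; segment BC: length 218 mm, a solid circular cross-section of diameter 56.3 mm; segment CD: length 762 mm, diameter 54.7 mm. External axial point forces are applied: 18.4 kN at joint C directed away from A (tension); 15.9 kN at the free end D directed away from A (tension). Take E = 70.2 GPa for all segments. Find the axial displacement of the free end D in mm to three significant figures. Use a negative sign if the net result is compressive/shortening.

0.493 mm

Internal axial forces (sectioning from the free end, tension +): N_CD = 15.9 kN, N_BC = 34.3 kN, N_AB = 34.3 kN.
A_AB = 1146 mm².
A_BC = 2489 mm².
A_CD = 2350 mm².
δ_AB = 34300·883/(1146·70200) = 0.3766 mm
δ_BC = 34300·218/(2489·70200) = 0.04279 mm
δ_CD = 15900·762/(2350·70200) = 0.07344 mm
δ = Σδ_i = 0.4928 mm.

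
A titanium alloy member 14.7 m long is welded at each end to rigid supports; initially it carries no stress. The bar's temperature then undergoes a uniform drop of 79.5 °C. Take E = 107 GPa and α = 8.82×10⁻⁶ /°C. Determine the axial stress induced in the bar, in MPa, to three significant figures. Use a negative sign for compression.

Free thermal expansion αLΔT = 8.82e-6 · 14700 · -79.5 = -10.31 mm.
The walls impose strain ε = −(-10.31)/14700 = 7.0119e-04; σ = Eε = 107000 · 7.0119e-04 = 75.03 MPa.

75.0 MPa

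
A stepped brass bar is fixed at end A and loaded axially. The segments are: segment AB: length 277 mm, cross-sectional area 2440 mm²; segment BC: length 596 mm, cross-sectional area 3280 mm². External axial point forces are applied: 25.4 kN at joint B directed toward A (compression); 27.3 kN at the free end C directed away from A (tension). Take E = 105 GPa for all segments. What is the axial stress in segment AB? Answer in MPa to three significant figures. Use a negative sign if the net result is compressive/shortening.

Internal axial forces (sectioning from the free end, tension +): N_BC = 27.3 kN, N_AB = 1.9 kN.
σ_AB = N_AB/A_AB = 1900/2440 = 0.7787 MPa.

0.779 MPa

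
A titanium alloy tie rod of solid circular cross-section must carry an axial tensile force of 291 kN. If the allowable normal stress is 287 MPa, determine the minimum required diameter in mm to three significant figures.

35.9 mm

Required area A ≥ P/σ_allow = 291000/287 = 1014 mm².
For a solid circular section, d ≥ √(4A/π) = 35.93 mm.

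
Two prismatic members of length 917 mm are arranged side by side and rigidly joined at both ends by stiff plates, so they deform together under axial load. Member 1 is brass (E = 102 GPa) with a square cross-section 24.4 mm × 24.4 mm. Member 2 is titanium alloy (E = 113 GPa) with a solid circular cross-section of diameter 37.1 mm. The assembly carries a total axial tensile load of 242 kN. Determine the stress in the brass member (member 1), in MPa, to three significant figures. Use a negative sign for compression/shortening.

135 MPa

A_1 = 595.4 mm².
A_2 = 1081 mm².
Equal strain + equilibrium ⇒ each member carries load in proportion to AE: A₁E₁ = 60730000 N, A₂E₂ = 122200000 N, ΣAE = 182900000 N.
σ₁ = P·E₁/ΣAE = 242000·102000/182900000 = 135 MPa.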